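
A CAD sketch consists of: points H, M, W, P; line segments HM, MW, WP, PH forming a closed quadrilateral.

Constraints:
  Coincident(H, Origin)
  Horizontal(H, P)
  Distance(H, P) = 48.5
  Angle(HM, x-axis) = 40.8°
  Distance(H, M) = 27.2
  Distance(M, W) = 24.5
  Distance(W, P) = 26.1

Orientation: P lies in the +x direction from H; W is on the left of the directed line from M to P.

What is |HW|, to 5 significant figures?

50.753

Checks: |MW| = 24.50 ✓; |WP| = 26.10 ✓.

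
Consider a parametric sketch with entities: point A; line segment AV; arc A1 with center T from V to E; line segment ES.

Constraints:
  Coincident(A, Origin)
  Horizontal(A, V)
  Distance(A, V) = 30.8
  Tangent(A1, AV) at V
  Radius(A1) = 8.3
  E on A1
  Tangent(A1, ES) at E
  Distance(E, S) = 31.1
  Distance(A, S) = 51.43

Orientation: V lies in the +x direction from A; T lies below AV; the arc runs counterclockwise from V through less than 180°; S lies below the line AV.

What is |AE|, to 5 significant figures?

25.215

Checks: |TE| = 8.300 ✓; ∠(TE, ES) = 90.00° ✓; |ES| = 31.10 ✓; |AS| = 51.43 ✓.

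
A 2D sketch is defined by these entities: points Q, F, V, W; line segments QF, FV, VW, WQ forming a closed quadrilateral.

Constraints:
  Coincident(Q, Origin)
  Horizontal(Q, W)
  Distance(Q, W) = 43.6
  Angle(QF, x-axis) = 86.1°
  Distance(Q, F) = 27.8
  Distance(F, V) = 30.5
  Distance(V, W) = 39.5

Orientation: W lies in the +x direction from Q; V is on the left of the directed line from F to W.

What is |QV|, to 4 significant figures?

48.45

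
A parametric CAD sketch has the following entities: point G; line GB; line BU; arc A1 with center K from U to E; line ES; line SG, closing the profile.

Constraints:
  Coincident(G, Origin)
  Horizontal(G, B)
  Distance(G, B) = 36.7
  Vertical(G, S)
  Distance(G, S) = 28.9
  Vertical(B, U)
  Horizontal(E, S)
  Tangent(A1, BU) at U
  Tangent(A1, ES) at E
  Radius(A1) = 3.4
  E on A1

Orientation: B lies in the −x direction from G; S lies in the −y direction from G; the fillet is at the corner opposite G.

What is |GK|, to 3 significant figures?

41.9

G is at the origin; G and B share the same y with |GB| = 36.7 and B on the −x side, so B = (-36.7, 0.00). GS is vertical with |GS| = 28.9 and S on the −y side, so S = (0.00, -28.9). The virtual corner opposite G is at (-36.7, -28.9). Tangency of A1 to BU means the radius KU is perpendicular to BU and tangency of A1 to ES means the radius KE is perpendicular to ES, with radius 3.4, so the center K sits 3.4 in from both sides at K = (-33.3, -25.5). Then |GK| = |K − G| = 41.9.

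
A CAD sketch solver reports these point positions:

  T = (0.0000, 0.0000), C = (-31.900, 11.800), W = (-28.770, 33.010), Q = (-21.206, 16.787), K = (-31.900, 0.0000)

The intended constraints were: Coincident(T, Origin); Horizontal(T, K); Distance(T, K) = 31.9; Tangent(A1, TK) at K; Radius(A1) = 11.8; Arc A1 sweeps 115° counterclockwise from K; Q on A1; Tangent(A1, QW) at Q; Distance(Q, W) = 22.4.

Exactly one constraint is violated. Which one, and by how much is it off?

Distance(Q, W) = 22.4 — off by 4.50.

T = (0.00, 0.00) ✓; T.y = 0.00, K.y = 0.00 ✓; |TK| = 31.90 ✓; ∠(CK, KT) = 90.00° ✓; |CK| = 11.80 ✓; bearing(C→Q) − bearing(C→K) = 115.0° ✓; |CQ| = 11.80 ✓; ∠(CQ, QW) = 90.00° ✓; |QW| = 17.90 ✗.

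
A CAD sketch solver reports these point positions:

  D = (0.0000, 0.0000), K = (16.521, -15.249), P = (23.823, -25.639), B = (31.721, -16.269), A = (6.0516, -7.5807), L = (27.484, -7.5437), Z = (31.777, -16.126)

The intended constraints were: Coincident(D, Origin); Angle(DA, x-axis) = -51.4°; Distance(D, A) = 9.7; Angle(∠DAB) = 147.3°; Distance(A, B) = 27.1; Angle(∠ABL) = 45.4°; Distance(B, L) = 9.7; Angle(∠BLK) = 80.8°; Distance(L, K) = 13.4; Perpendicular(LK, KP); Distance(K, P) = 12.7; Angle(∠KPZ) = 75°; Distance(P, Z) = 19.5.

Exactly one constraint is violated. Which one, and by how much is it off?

Distance(P, Z) = 19.5 — off by 7.10.

D = (0.00, 0.00) ✓; DA at -51.40° ✓; |DA| = 9.700 ✓; ∠DAB = 147.3° ✓; |AB| = 27.10 ✓; ∠ABL = 45.40° ✓; |BL| = 9.700 ✓; ∠BLK = 80.80° ✓; |LK| = 13.40 ✓; ∠(LK, KP) = 90.00° ✓; |KP| = 12.70 ✓; ∠KPZ = 75.00° ✓; |PZ| = 12.40 ✗.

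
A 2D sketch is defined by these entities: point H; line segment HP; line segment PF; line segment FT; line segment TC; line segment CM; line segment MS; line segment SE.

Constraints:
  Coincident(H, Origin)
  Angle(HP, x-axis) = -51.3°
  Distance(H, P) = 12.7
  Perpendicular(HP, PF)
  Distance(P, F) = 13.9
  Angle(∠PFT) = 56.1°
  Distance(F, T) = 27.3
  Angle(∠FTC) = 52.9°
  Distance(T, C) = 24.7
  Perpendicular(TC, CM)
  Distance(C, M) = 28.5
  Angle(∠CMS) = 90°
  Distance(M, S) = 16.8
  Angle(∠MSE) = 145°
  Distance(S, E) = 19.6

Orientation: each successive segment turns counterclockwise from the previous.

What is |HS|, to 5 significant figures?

24.028

H is at the origin; HP runs at -51.3° with length 12.7, so P = (7.9406, -9.9115). HP ⟂ PF, so PF runs at 38.700°; with |PF| = 13.9, F = (18.789, -1.2206). ∠PFT = 56.1° gives FT at 162.60° from the x-axis; with |FT| = 27.3, T = (-7.2622, 6.9432). ∠FTC = 52.9° gives TC at -70.300° from the x-axis; with |TC| = 24.7, C = (1.0641, -16.311). TC is perpendicular to CM, so CM runs at 19.700°; with |CM| = 28.5, M = (27.896, -6.7039). ∠CMS = 90.0° gives MS at 109.70° from the x-axis; with |MS| = 16.8, S = (22.233, 9.1128). Then |HS| = |S − H| = 24.028.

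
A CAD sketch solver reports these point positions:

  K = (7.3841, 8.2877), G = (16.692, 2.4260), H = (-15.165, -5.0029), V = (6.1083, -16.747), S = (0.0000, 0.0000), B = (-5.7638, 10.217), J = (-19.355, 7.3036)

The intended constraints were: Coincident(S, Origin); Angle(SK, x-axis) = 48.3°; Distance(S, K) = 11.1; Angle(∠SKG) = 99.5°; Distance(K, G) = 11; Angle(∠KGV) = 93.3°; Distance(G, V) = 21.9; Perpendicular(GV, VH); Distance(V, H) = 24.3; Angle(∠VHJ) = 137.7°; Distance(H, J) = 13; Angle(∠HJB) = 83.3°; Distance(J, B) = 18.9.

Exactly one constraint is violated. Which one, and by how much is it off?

Distance(J, B) = 18.9 — off by 5.00.

S = (0.00, 0.00) ✓; SK at 48.30° ✓; |SK| = 11.10 ✓; ∠SKG = 99.50° ✓; |KG| = 11.00 ✓; ∠KGV = 93.30° ✓; |GV| = 21.90 ✓; ∠(GV, VH) = 90.00° ✓; |VH| = 24.30 ✓; ∠VHJ = 137.7° ✓; |HJ| = 13.00 ✓; ∠HJB = 83.30° ✓; |JB| = 13.90 ✗.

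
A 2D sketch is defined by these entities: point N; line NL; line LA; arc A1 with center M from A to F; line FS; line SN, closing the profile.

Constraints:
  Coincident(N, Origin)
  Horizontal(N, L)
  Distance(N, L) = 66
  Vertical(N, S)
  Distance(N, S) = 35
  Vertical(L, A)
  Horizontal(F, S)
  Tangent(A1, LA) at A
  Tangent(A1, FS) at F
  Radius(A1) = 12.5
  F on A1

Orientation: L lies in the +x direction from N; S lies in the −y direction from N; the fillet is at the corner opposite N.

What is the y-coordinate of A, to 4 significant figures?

-22.50

N is at the origin; N and L share the same y with |NL| = 66.0 and L on the +x side, so L = (66.00, 0.000). N and S share the same x with |NS| = 35.0 and S on the −y side, so S = (0.000, -35.00). The virtual corner opposite N is at (66.00, -35.00). Tangency of A1 to LA means the radius MA is perpendicular to LA and since A1 is tangent to FS there, MF ⟂ FS, with radius 12.5, so the center M sits 12.5 in from both sides at M = (53.50, -22.50). That places the tangent points at A = (66.00, -22.50) on LA and F = (53.50, -35.00) on FS. So A.y = -22.50.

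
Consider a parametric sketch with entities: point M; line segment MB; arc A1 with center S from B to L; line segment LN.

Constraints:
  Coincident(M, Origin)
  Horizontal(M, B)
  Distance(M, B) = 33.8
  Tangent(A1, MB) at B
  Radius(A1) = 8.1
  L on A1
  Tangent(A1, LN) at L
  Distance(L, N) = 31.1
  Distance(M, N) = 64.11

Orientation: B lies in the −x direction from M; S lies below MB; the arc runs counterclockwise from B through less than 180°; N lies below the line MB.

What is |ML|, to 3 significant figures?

41.1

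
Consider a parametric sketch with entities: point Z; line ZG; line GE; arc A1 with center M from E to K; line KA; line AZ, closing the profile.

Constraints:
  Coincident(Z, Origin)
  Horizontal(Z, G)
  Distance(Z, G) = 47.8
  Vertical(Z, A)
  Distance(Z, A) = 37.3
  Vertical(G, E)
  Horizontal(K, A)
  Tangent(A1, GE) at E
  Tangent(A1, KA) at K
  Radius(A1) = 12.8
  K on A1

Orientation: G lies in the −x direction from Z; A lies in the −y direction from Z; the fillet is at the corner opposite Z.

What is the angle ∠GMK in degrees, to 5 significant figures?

152.42°

The virtual corner opposite Z is at (-47.800, -37.300). Tangency of A1 to GE means the radius ME is perpendicular to GE and since A1 is tangent to KA there, MK ⟂ KA, with radius 12.8, so the center M sits 12.8 in from both sides at M = (-35.000, -24.500). That places the tangent points at E = (-47.800, -24.500) on GE and K = (-35.000, -37.300) on KA. Then cos ∠GMK = MG·MK / (|MG||MK|), giving 152.42°.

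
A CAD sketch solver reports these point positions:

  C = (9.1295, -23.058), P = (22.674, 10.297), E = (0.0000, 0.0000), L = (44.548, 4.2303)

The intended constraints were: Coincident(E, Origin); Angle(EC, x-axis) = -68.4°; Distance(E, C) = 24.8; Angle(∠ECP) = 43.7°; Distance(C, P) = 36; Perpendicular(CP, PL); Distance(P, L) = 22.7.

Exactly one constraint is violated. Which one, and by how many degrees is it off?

Perpendicular(CP, PL) — off by 6.60°.

E = (0.00, 0.00) ✓; EC at -68.40° ✓; |EC| = 24.80 ✓; ∠ECP = 43.70° ✓; |CP| = 36.00 ✓; ∠(CP, PL) = 83.40° ✗; |PL| = 22.70 ✓.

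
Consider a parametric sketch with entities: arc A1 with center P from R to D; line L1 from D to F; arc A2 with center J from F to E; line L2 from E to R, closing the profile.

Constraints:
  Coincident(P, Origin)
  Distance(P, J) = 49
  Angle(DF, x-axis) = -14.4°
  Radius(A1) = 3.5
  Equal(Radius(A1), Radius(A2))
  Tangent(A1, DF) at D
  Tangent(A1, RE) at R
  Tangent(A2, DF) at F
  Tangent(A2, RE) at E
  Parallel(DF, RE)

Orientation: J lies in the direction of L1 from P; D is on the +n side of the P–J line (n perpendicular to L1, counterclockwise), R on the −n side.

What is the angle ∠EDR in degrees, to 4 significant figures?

81.87°

The slot axis is L1's direction at -14.4°, so u = (cos -14.4°, sin -14.4°) = (0.9686, -0.2487) and n = (−sin -14.4°, cos -14.4°) = (0.2487, 0.9686). P is at the origin and J lies 49.0 along u from P, so J = 49.0·u = (47.46, -12.19). Tangency of A1 to both parallel lines with radius 3.5 puts D and R at P ± 3.5·n: D = (0.8704, 3.390), R = (-0.8704, -3.390). Equal radii place F and E the same way about J: F = J + 3.5·n = (48.33, -8.796), E = J − 3.5·n = (46.59, -15.58). Then cos ∠EDR = DE·DR / (|DE||DR|), giving 81.87°.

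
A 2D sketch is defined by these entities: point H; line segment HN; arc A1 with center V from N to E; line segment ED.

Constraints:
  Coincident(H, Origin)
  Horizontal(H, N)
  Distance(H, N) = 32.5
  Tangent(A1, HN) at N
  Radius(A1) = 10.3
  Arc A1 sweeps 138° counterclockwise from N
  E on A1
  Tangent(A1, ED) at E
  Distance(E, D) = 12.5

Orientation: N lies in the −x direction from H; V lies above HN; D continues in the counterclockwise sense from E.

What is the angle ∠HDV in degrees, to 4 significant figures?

44.47°

On A1, N sits at bearing -90° from V; a 138° counterclockwise sweep puts E at bearing 48°, so E = V + 10.3·(cos 48°, sin 48°) = (-25.61, 17.95). Since A1 is tangent to ED there, VE ⟂ ED, so ED runs along (−sin 48°, cos 48°); with |ED| = 12.5, D = (-34.90, 26.32). Then cos ∠HDV = DH·DV / (|DH||DV|), giving 44.47°.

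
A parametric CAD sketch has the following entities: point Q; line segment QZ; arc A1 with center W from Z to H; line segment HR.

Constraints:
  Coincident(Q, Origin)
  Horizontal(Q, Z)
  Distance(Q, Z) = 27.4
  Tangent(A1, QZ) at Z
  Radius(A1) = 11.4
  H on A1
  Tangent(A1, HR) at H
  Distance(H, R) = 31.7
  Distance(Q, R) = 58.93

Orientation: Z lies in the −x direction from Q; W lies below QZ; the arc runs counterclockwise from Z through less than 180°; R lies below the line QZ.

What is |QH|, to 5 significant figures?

40.169

Checks: Q.y = 0.00, Z.y = 0.00 ✓; |WZ| = 11.40 ✓; |WH| = 11.40 ✓; ∠(WH, HR) = 90.00° ✓; |HR| = 31.70 ✓; |QR| = 58.93 ✓.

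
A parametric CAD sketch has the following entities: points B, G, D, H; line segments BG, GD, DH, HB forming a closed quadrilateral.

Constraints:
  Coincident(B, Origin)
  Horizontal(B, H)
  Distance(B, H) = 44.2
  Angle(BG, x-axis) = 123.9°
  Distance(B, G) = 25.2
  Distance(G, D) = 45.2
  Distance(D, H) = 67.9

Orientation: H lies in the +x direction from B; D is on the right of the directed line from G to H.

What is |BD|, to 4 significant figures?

30.79

B is at the origin; B and H share the same y with |BH| = 44.2 and H in +x, so H = (44.2, 0). BG runs at 123.9° with |BG| = 25.2, so G = (-14.06, 20.92). D is determined by |GD| = 45.2 and |DH| = 67.9 together: it lies at the intersection of circle(G, 45.2) and circle(H, 67.9). With |GH| = 61.90, the foot of the radical line on GH is 10.21 from G and the perpendicular offset is √(45.2² − 10.21²) = 44.03. Taking the right-of-GH solution: D = (-19.33, -23.98).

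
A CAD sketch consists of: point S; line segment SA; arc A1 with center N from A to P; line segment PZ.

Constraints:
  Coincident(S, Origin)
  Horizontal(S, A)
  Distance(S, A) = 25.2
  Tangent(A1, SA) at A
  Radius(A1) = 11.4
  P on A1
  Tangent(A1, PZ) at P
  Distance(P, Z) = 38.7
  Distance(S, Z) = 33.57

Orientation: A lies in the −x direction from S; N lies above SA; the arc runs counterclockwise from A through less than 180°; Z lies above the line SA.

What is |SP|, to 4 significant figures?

17.20

Checks: |NP| = 11.40 ✓; ∠(NP, PZ) = 90.00° ✓; |PZ| = 38.70 ✓; |SZ| = 33.57 ✓.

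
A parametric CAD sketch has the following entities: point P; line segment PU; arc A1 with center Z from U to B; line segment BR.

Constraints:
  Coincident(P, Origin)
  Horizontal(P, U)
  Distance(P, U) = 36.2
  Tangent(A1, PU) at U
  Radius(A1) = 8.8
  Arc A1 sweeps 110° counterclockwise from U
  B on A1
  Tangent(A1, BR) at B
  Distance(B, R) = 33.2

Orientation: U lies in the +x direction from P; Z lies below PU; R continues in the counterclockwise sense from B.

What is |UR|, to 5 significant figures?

43.118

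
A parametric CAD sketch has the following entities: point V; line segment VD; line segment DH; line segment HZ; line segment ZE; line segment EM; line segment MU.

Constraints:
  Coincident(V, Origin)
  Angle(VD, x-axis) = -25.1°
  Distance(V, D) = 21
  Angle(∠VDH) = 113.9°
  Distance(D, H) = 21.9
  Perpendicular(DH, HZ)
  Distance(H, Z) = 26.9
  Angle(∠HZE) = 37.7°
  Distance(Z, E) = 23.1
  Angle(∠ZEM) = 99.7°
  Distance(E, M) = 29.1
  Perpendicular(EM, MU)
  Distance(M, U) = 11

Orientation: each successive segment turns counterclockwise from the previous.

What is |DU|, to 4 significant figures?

35.97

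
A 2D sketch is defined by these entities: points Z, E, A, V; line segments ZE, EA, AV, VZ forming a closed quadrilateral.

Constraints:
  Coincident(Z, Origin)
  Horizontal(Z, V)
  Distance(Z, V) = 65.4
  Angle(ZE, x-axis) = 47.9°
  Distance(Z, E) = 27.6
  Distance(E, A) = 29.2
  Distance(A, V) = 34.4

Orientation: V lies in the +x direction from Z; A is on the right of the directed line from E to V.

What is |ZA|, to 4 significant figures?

31.98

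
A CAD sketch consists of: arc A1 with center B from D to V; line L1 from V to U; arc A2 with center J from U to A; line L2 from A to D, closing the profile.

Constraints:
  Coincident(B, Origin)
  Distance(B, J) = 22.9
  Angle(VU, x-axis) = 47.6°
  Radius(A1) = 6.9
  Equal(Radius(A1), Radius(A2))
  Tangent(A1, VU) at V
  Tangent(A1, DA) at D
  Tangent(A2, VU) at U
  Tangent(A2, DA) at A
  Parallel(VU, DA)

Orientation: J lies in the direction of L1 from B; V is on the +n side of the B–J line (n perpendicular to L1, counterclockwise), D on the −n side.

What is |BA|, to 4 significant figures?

23.92

The slot axis is L1's direction at 47.6°, so u = (cos 47.6°, sin 47.6°) = (0.6743, 0.7385) and n = (−sin 47.6°, cos 47.6°) = (-0.7385, 0.6743). B is at the origin and J lies 22.9 along u from B, so J = 22.9·u = (15.44, 16.91). Tangency of A1 to both parallel lines with radius 6.9 puts V and D at B ± 6.9·n: V = (-5.095, 4.653), D = (5.095, -4.653). Equal radii place U and A the same way about J: U = J + 6.9·n = (10.35, 21.56), A = J − 6.9·n = (20.54, 12.26). Then |BA| = |A − B| = 23.92.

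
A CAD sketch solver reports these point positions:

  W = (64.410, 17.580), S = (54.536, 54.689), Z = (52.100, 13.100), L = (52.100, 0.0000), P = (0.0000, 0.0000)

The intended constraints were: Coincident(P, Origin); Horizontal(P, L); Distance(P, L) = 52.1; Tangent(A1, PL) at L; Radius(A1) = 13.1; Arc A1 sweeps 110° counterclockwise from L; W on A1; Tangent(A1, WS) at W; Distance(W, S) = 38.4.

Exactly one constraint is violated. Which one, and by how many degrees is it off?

Tangent(A1, WS) at W — off by 5.10°.

P = (0.00, 0.00) ✓; P.y = 0.00, L.y = 0.00 ✓; |PL| = 52.10 ✓; ∠(ZL, LP) = 90.00° ✓; |ZL| = 13.10 ✓; bearing(Z→W) − bearing(Z→L) = 110.0° ✓; |ZW| = 13.10 ✓; ∠(ZW, WS) = 95.10° ✗; |WS| = 38.40 ✓.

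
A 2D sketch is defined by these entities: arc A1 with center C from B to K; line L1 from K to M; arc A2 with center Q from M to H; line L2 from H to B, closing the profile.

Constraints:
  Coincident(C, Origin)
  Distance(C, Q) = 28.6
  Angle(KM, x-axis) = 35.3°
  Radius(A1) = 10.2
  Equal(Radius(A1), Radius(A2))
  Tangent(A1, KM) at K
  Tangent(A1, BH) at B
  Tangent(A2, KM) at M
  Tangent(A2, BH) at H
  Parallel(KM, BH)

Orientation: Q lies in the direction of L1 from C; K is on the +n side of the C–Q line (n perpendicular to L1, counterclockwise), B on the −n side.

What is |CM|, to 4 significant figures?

30.36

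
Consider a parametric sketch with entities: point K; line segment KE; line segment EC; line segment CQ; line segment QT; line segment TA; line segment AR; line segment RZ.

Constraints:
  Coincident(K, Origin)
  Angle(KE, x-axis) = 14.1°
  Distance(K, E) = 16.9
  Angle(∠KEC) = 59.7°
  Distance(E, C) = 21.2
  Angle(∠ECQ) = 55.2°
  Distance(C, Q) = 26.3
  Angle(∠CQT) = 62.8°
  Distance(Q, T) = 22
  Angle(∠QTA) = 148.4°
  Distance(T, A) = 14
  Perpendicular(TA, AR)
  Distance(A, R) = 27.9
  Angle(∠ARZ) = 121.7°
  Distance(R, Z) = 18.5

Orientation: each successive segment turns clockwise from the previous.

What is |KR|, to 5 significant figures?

29.412

K is at the origin; KE runs at 14.1° with length 16.9, so E = (16.391, 4.1171). ∠KEC = 59.7° gives EC at -106.20° from the x-axis; with |EC| = 21.2, C = (10.476, -16.241). ∠ECQ = 55.2° gives CQ at 129.00° from the x-axis; with |CQ| = 26.3, Q = (-6.0749, 4.1978). ∠CQT = 62.8° gives QT at 11.800° from the x-axis; with |QT| = 22.0, T = (15.460, 8.6967). ∠QTA = 148.4° gives TA at -19.800° from the x-axis; with |TA| = 14.0, A = (28.633, 3.9544). The perpendicularity gives AR at right angles to TA, so AR runs at -109.80°; with |AR| = 27.9, R = (19.182, -22.296). Then |KR| = |R − K| = 29.412.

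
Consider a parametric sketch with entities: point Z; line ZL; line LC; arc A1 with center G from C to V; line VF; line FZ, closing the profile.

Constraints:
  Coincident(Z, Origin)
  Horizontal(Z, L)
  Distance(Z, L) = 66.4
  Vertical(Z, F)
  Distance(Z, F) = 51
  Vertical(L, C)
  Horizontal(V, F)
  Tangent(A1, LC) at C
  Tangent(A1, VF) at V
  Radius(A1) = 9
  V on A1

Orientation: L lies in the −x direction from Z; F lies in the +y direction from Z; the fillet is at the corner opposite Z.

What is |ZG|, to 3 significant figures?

71.1

Z is at the origin; ZL is horizontal with |ZL| = 66.4 and L on the −x side, so L = (-66.4, 0.00). ZF is vertical with |ZF| = 51.0 and F on the +y side, so F = (0.00, 51.0). The virtual corner opposite Z is at (-66.4, 51.0). Since A1 is tangent to LC there, GC ⟂ LC and tangency of A1 to VF means the radius GV is perpendicular to VF, with radius 9.0, so the center G sits 9.0 in from both sides at G = (-57.4, 42.0). Then |ZG| = |G − Z| = 71.1.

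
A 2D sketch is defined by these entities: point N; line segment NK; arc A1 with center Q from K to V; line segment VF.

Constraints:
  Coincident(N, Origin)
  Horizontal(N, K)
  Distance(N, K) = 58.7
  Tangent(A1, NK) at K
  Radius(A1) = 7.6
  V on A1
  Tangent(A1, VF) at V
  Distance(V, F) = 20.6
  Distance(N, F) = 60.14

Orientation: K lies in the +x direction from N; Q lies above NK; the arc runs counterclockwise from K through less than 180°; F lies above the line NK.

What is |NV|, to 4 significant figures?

65.97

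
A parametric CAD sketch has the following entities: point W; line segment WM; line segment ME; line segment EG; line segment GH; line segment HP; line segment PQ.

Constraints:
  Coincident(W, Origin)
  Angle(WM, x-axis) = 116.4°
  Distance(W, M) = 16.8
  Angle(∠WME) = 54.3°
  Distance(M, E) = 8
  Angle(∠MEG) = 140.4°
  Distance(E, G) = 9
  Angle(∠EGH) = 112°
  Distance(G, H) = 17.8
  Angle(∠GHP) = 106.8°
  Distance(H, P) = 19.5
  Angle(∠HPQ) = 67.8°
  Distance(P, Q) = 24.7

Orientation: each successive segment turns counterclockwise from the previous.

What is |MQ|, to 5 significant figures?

0.42414

W is at the origin; WM runs at 116.4° with length 16.8, so M = (-7.4699, 15.048). ∠WME = 54.3° gives ME at -117.90° from the x-axis; with |ME| = 8.0, E = (-11.213, 7.9778). ∠MEG = 140.4° gives EG at -78.300° from the x-axis; with |EG| = 9.0, G = (-9.3882, -0.83517). ∠EGH = 112.0° gives GH at -10.300° from the x-axis; with |GH| = 17.8, H = (8.1249, -4.0179). ∠GHP = 106.8° gives HP at 62.900° from the x-axis; with |HP| = 19.5, P = (17.008, 13.341). ∠HPQ = 67.8° gives PQ at 175.10° from the x-axis; with |PQ| = 24.7, Q = (-7.6017, 15.451). Then |MQ| = |Q − M| = 0.42414.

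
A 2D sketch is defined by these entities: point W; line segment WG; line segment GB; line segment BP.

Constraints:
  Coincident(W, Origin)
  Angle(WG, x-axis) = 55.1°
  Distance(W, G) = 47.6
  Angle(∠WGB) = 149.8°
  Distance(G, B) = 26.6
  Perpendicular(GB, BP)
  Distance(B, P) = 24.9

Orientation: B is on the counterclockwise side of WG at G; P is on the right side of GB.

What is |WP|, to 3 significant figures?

83.5

∠WGB = 149.8°, so GB runs at 55.1° + (180° − 149.8°) = 85.3° from the x-axis; with |GB| = 26.6, B = G + 26.6·(cos 85.3°, sin 85.3°) = (29.4, 65.5). GB is perpendicular to BP; with |BP| = 24.9 on the right of GB, P = B + 24.9·(0.997, -0.0819) = (54.2, 63.5). Then |WP| = |P − W| = 83.5.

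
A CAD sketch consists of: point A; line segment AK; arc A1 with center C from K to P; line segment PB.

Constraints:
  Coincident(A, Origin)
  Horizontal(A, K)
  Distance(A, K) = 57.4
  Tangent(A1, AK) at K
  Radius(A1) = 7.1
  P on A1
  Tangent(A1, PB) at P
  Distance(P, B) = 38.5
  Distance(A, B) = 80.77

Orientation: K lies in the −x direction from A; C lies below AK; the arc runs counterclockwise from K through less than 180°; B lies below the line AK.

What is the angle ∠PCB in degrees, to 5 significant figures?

79.551°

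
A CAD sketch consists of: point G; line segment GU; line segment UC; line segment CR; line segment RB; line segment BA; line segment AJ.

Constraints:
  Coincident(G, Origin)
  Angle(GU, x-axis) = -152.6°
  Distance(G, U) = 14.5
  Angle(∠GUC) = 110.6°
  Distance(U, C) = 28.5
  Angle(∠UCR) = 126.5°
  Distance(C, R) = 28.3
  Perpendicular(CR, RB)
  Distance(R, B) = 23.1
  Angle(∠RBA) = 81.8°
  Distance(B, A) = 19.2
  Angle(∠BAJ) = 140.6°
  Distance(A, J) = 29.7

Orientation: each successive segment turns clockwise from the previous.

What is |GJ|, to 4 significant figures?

36.69

∠RBA = 81.8° gives BA at -103.7° from the x-axis; with |BA| = 19.2, A = (-12.89, 19.70). ∠BAJ = 140.6° gives AJ at -143.1° from the x-axis; with |AJ| = 29.7, J = (-36.64, 1.867). Then |GJ| = |J − G| = 36.69.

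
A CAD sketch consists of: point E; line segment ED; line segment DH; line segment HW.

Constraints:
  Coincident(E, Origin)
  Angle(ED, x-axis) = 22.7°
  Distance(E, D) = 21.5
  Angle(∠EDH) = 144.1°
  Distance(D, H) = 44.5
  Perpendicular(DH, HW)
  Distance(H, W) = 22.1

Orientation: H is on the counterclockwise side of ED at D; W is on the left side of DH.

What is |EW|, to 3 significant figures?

62.6

E is at the origin; ED runs at 22.7° with length 21.5, so D = 21.5·(cos 22.7°, sin 22.7°) = (19.8, 8.30). ∠EDH = 144.1°, so DH runs at 22.7° + (180° − 144.1°) = 58.6° from the x-axis; with |DH| = 44.5, H = D + 44.5·(cos 58.6°, sin 58.6°) = (43.0, 46.3). DH is perpendicular to HW; with |HW| = 22.1 on the left of DH, W = H + 22.1·(-0.854, 0.521) = (24.2, 57.8). Then |EW| = |W − E| = 62.6.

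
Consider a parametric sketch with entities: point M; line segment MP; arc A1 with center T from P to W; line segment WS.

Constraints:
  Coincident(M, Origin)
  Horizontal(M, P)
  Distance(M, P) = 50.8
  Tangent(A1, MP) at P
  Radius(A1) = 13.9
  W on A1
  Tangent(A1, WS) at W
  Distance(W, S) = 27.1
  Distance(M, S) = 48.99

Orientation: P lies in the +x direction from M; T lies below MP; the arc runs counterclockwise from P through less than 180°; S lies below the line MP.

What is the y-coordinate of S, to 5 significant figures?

-37.490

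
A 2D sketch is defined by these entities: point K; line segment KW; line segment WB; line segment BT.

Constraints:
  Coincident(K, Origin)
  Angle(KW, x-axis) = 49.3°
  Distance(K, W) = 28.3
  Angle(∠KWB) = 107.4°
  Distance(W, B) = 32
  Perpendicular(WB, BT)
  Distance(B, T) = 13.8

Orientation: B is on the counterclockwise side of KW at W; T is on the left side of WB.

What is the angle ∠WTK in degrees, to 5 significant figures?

41.402°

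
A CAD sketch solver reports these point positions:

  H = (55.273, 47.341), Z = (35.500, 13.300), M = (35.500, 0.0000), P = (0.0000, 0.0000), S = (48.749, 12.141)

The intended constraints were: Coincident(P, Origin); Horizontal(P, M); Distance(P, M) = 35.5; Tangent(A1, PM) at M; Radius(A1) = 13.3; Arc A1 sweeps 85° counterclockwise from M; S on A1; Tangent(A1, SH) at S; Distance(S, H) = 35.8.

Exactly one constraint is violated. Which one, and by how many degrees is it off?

Tangent(A1, SH) at S — off by 5.50°.

P = (0.00, 0.00) ✓; P.y = 0.00, M.y = 0.00 ✓; |PM| = 35.50 ✓; ∠(ZM, MP) = 90.00° ✓; |ZM| = 13.30 ✓; bearing(Z→S) − bearing(Z→M) = 85.00° ✓; |ZS| = 13.30 ✓; ∠(ZS, SH) = 95.50° ✗; |SH| = 35.80 ✓.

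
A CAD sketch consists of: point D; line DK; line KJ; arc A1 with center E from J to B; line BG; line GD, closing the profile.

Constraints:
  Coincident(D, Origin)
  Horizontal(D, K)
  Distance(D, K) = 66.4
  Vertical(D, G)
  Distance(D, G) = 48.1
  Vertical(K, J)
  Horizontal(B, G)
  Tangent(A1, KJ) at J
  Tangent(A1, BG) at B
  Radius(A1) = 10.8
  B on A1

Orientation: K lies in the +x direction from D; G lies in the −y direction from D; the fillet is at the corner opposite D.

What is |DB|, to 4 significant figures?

73.52

The virtual corner opposite D is at (66.40, -48.10). Tangency of A1 to KJ means the radius EJ is perpendicular to KJ and tangency of A1 to BG means the radius EB is perpendicular to BG, with radius 10.8, so the center E sits 10.8 in from both sides at E = (55.60, -37.30). That places the tangent points at J = (66.40, -37.30) on KJ and B = (55.60, -48.10) on BG. Then |DB| = |B − D| = 73.52.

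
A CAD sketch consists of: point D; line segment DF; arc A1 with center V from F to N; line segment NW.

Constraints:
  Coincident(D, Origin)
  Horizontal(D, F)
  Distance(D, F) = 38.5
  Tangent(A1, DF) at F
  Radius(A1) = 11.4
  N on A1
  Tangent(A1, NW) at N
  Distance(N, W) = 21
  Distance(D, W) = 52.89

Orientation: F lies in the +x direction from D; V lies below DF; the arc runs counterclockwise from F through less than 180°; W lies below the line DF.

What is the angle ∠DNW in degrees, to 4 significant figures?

151.6°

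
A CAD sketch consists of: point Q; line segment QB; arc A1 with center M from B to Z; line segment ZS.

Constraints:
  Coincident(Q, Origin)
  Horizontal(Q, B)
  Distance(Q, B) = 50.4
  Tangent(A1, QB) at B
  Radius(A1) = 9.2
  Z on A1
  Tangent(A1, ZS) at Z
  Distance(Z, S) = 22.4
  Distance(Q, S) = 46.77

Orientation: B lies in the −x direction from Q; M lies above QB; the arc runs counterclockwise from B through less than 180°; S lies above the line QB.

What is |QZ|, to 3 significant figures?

42.0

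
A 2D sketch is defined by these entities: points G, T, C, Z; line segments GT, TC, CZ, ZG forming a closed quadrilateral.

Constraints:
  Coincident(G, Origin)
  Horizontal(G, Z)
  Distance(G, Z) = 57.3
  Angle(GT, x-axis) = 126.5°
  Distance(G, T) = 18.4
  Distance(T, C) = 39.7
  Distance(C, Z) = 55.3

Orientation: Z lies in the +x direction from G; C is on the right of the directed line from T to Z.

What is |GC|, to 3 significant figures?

21.9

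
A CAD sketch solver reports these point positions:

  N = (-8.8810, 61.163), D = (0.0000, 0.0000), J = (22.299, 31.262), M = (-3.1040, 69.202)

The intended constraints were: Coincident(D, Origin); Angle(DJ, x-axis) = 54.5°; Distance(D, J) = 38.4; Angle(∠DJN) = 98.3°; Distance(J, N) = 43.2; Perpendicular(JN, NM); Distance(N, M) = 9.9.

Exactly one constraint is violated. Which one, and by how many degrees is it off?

Perpendicular(JN, NM) — off by 8.10°.

D = (0.00, 0.00) ✓; DJ at 54.50° ✓; |DJ| = 38.40 ✓; ∠DJN = 98.30° ✓; |JN| = 43.20 ✓; ∠(JN, NM) = 81.90° ✗; |NM| = 9.899 ✓.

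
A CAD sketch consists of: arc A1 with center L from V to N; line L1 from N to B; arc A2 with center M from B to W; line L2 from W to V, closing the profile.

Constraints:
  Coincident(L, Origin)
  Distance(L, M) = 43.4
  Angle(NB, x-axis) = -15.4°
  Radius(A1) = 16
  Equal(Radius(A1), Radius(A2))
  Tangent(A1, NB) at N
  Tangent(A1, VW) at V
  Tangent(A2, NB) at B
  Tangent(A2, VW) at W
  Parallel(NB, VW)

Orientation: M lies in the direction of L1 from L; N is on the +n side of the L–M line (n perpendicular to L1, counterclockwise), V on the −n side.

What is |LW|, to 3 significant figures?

46.3

The slot axis is L1's direction at -15.4°, so u = (cos -15.4°, sin -15.4°) = (0.964, -0.266) and n = (−sin -15.4°, cos -15.4°) = (0.266, 0.964). L is at the origin and M lies 43.4 along u from L, so M = 43.4·u = (41.8, -11.5). Tangency of A1 to both parallel lines with radius 16.0 puts N and V at L ± 16.0·n: N = (4.25, 15.4), V = (-4.25, -15.4). Equal radii place B and W the same way about M: B = M + 16.0·n = (46.1, 3.90), W = M − 16.0·n = (37.6, -27.0). Then |LW| = |W − L| = 46.3.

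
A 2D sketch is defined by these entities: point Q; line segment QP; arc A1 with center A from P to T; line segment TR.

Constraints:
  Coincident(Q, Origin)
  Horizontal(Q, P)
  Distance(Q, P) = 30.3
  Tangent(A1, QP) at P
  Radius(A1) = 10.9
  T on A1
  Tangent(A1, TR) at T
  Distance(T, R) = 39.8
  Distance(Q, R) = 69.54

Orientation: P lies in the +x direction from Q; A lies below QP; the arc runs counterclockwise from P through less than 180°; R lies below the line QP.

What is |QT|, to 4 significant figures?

29.76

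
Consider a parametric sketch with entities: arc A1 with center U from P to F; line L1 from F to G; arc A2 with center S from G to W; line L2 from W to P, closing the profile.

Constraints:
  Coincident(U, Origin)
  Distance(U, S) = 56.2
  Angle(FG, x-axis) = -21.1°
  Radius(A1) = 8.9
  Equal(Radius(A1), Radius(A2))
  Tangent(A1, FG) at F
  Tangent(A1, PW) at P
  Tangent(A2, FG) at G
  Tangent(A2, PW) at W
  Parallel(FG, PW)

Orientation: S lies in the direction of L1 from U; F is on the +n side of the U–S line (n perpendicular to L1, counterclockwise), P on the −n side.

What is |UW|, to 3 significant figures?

56.9

Tangency of A1 to both parallel lines with radius 8.9 puts F and P at U ± 8.9·n: F = (3.20, 8.30), P = (-3.20, -8.30). Equal radii place G and W the same way about S: G = S + 8.9·n = (55.6, -11.9), W = S − 8.9·n = (49.2, -28.5). Then |UW| = |W − U| = 56.9.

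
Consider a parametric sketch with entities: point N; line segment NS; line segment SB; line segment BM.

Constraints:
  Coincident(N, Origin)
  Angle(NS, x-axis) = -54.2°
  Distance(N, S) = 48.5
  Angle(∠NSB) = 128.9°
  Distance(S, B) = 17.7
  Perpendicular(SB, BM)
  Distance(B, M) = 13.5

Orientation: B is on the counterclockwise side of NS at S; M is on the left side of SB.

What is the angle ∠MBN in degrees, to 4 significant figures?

51.91°

N is at the origin; NS runs at -54.2° with length 48.5, so S = 48.5·(cos -54.2°, sin -54.2°) = (28.37, -39.34). ∠NSB = 128.9°, so SB runs at -54.2° + (180° − 128.9°) = -3.100° from the x-axis; with |SB| = 17.7, B = S + 17.7·(cos -3.100°, sin -3.100°) = (46.04, -40.29). The perpendicularity gives BM at right angles to SB; with |BM| = 13.5 on the left of SB, M = B + 13.5·(0.05408, 0.9985) = (46.77, -26.81). Then cos ∠MBN = BM·BN / (|BM||BN|), giving 51.91°.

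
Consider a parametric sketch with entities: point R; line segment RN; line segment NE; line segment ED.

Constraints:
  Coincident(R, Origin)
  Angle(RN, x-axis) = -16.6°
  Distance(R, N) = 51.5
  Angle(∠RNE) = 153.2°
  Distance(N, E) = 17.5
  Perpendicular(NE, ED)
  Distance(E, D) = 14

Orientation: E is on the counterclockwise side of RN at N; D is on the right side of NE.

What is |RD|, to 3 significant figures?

73.6

R is at the origin; RN runs at -16.6° with length 51.5, so N = 51.5·(cos -16.6°, sin -16.6°) = (49.4, -14.7). ∠RNE = 153.2°, so NE runs at -16.6° + (180° − 153.2°) = 10.2° from the x-axis; with |NE| = 17.5, E = N + 17.5·(cos 10.2°, sin 10.2°) = (66.6, -11.6). The perpendicularity gives ED at right angles to NE; with |ED| = 14.0 on the right of NE, D = E + 14.0·(0.177, -0.984) = (69.1, -25.4). Then |RD| = |D − R| = 73.6.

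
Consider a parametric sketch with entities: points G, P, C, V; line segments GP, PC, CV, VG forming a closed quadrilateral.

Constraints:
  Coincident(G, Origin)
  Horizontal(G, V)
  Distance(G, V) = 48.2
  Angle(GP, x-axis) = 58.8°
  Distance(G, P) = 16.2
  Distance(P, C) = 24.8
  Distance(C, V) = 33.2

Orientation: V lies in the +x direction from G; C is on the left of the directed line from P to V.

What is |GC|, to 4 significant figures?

39.99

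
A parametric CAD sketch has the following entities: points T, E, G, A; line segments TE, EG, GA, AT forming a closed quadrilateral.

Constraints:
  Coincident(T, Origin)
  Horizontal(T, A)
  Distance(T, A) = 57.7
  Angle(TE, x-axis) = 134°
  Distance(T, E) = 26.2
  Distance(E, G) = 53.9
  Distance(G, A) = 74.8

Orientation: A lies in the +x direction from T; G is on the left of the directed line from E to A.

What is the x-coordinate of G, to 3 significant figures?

14.9

Checks: |EG| = 53.90 ✓; |GA| = 74.80 ✓.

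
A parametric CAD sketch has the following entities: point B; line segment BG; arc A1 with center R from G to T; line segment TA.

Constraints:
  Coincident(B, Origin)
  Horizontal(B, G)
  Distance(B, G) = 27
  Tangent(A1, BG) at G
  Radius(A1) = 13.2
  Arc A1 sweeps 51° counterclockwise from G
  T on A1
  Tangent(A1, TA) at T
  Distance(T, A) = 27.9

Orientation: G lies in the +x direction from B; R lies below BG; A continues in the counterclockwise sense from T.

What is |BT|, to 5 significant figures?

17.442

B is at the origin; BG is horizontal with |BG| = 27.0 and G on the +x side, so G = (27.000, 0.0000). Since A1 is tangent to BG there, RG ⟂ BG, so R = G + (0, -13.2) = (27.000, -13.200). On A1, G sits at bearing 90° from R; a 51° counterclockwise sweep puts T at bearing 141°, so T = R + 13.2·(cos 141°, sin 141°) = (16.742, -4.8930). Then |BT| = |T − B| = 17.442.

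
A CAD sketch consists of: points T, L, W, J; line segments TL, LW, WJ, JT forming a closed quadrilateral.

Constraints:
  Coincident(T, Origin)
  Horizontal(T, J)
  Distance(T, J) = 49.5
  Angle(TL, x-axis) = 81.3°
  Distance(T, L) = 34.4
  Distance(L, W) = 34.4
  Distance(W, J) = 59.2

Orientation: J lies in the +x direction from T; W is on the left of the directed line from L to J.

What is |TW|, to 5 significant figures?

64.488

Checks: |LW| = 34.40 ✓; |WJ| = 59.20 ✓.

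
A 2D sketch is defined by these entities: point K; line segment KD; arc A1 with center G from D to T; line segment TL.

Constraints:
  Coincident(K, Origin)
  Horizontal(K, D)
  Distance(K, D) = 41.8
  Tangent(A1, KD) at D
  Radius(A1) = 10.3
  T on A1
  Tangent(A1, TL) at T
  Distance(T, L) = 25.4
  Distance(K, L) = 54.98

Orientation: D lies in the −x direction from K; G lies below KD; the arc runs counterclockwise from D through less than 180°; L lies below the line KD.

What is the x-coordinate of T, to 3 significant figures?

-51.1

K is at the origin; KD is horizontal with |KD| = 41.8 and D on the −x side, so D = (-41.8, 0.00). Tangency of A1 to KD means the radius GD is perpendicular to KD, so G = D + (0, -10.3) = (-41.8, -10.3). Since GT ⟂ TL (tangency), |GL| = √(10.3² + 25.4²) = 27.4 regardless of where T sits on A1. So L lies on both circle(K, 54.98) and circle(G, 27.4); the below-KD intersection is L = (-40.1, -37.7). T is the foot of the tangent from L: T = (-51.1, -14.8).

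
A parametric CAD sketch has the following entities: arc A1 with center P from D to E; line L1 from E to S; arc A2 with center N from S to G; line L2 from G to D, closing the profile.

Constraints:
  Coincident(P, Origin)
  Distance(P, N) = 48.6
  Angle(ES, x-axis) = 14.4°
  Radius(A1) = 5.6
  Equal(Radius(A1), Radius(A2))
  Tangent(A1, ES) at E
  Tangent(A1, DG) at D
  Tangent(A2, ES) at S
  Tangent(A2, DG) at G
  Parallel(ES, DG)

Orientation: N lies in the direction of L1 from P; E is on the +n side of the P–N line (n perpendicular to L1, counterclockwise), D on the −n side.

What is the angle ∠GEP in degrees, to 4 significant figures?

77.02°

Tangency of A1 to both parallel lines with radius 5.6 puts E and D at P ± 5.6·n: E = (-1.393, 5.424), D = (1.393, -5.424). Equal radii place S and G the same way about N: S = N + 5.6·n = (45.68, 17.51), G = N − 5.6·n = (48.47, 6.662). Then cos ∠GEP = EG·EP / (|EG||EP|), giving 77.02°.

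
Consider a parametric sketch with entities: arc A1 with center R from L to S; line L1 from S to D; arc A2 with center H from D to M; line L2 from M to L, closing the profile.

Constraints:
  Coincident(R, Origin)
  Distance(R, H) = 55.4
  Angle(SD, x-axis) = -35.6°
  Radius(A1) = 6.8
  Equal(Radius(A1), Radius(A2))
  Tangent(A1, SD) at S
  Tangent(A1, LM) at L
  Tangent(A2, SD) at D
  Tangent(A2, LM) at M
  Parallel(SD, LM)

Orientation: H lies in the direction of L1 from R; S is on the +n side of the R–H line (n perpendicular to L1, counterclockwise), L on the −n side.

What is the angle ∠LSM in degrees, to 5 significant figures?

76.207°

The slot axis is L1's direction at -35.6°, so u = (cos -35.6°, sin -35.6°) = (0.81310, -0.58212) and n = (−sin -35.6°, cos -35.6°) = (0.58212, 0.81310). R is at the origin and H lies 55.4 along u from R, so H = 55.4·u = (45.046, -32.250). Tangency of A1 to both parallel lines with radius 6.8 puts S and L at R ± 6.8·n: S = (3.9584, 5.5291), L = (-3.9584, -5.5291). Equal radii place D and M the same way about H: D = H + 6.8·n = (49.004, -26.721), M = H − 6.8·n = (41.087, -37.779). Then cos ∠LSM = SL·SM / (|SL||SM|), giving 76.207°.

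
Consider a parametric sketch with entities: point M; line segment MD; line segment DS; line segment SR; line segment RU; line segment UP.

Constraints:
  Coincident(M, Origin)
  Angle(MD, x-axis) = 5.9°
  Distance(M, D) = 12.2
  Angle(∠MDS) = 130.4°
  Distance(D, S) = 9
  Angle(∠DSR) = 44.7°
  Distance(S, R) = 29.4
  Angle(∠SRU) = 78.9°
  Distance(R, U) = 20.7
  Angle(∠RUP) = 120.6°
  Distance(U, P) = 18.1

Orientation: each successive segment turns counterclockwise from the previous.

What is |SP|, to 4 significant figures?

27.65

M is at the origin; MD runs at 5.9° with length 12.2, so D = (12.14, 1.254). ∠MDS = 130.4° gives DS at 55.50° from the x-axis; with |DS| = 9.0, S = (17.23, 8.671). ∠DSR = 44.7° gives SR at -169.2° from the x-axis; with |SR| = 29.4, R = (-11.65, 3.162). ∠SRU = 78.9° gives RU at -68.10° from the x-axis; with |RU| = 20.7, U = (-3.925, -16.04). ∠RUP = 120.6° gives UP at -8.700° from the x-axis; with |UP| = 18.1, P = (13.97, -18.78). Then |SP| = |P − S| = 27.65.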